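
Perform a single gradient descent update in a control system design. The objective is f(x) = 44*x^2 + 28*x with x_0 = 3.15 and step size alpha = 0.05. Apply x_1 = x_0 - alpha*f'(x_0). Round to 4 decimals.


We compute the gradient at x_0 and apply the update.
f'(x) = 88*x + 28
f'(3.15) = 88*3.15 + 28 = 305.2
x_1 = 3.15 - 0.05*305.2 = -12.11


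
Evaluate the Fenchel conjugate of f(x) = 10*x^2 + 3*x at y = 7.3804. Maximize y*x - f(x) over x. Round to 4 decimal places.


f*(y) = sup_x {y*x - a*x^2 - b*x} = sup_x {(y-b)*x - a*x^2}
FOC: (y - b) - 2a*x = 0 => x* = (y - b)/(2a)
x* = (7.3804 - 3)/(2*10) = 0.219
f*(7.3804) = (y-b)^2/(4a) = (7.3804 - 3)^2/(4*10)
= 19.1879/40 = 0.4797


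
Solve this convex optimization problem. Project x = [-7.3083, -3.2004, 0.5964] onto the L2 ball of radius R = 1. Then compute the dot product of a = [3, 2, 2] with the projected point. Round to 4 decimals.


Step 1: Compute ||x|| (intermediates to 6 decimals).
||x|| = sqrt((-7.3083)^2 + (-3.2004)^2 + 0.5964^2) = 8.000594
Step 2: Project.
Since ||x|| > R, scale = R/||x|| = 1/8.000594 = 0.124991, proj(x) = scale * x
proj(x) = [-0.913472, -0.400021, 0.074545]
Step 3: Dot product.
a^T * proj(x) = 3*(-0.913472) + 2*(-0.400021) + 2*0.074545 = -3.3914


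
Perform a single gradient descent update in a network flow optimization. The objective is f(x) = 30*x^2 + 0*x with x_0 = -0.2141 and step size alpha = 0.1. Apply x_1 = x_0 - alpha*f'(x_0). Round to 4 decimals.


We compute the gradient at x_0 and apply the update.
f'(x) = 60*x + 0
f'(-0.2141) = 60*-0.2141 + 0 = -12.846
x_1 = -0.2141 - 0.1*-12.846 = 1.0705


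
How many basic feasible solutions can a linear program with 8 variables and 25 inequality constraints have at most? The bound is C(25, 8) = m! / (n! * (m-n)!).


Each vertex corresponds to some choice of n active constraints out of m, so the number of vertices is at most C(m, n) = m! / (n!(m-n)!).
m = 25, n = 8
Numerator: 25 * 24 * 23 * 22 * 21 * 20 * 19 * 18
Denominator: 8! = 40320
C(25, 8) = 1081575


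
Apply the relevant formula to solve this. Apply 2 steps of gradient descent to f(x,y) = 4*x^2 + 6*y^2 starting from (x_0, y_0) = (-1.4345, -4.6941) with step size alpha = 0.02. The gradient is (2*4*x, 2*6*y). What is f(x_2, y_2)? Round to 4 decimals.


Gradient descent on f(x,y) = 4*x^2 + 6*y^2.
Starting point: (-1.4345, -4.6941), alpha = 0.02
Step 1: grad_x = 2*4*-1.4345 = -11.476, grad_y = 2*6*-4.6941 = -56.3292
  x_1 = -1.4345 - 0.02*-11.476 = -1.205
  y_1 = -4.6941 - 0.02*-56.3292 = -3.5675
Step 2: grad_x = 2*4*-1.205 = -9.6398, grad_y = 2*6*-3.5675 = -42.8102
  x_2 = -1.205 - 0.02*-9.6398 = -1.0122
  y_2 = -3.5675 - 0.02*-42.8102 = -2.7113
f(-1.0122, -2.7113) = 4*(-1.0122)^2 + 6*(-2.7113)^2 = 48.2053


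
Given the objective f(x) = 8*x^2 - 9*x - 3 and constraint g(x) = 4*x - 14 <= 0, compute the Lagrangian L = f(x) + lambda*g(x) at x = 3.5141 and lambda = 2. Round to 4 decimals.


Step 1: Evaluate f(x).
f(3.5141) = 8*3.5141^2 - 9*3.5141 - 3 = 64.1643
Step 2: Evaluate g(x).
g(3.5141) = 4*3.5141 - 14 = 0.0564
Step 3: Compute Lagrangian.
L = 64.1643 + 2*0.0564 = 64.2771


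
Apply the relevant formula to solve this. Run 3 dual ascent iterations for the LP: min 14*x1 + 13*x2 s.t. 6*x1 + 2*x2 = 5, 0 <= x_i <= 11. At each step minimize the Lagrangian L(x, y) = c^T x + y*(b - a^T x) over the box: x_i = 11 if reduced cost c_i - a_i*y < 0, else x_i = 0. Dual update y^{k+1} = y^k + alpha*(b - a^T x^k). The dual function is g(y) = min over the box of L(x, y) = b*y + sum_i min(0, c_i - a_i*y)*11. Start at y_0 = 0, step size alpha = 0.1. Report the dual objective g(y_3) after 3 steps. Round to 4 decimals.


Dual ascent for LP: min 14*x1 + 13*x2, 6*x1 + 2*x2 = 5, 0 <= x_i <= 11
Step 1: y^k = 0.0, reduced costs: (14.0, 13.0)
  x^k = (0.0, 0.0), subgradient = b - a^T x = 5.0
  y^{k+1} = 0.0 + 0.1*5.0 = 0.5
Step 2: y^k = 0.5, reduced costs: (11.0, 12.0)
  x^k = (0.0, 0.0), subgradient = b - a^T x = 5.0
  y^{k+1} = 0.5 + 0.1*5.0 = 1.0
Step 3: y^k = 1.0, reduced costs: (8.0, 11.0)
  x^k = (0.0, 0.0), subgradient = b - a^T x = 5.0
  y^{k+1} = 1.0 + 0.1*5.0 = 1.5
Dual objective at y_3 = 1.5: reduced costs (5.0, 10.0), box minimizer x = (0.0, 0.0)
g(y_3) = b*y + (c1 - a1*y)*x1 + (c2 - a2*y)*x2 = 5*1.5 + 5.0*0.0 + 10.0*0.0 = 7.5 + 0.0 + 0.0 = 7.5


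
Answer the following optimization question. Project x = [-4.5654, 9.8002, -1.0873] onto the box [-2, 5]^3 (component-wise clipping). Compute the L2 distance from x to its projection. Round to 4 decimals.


Project each component onto [-2, 5].
clip(-4.5654) = -2.0, clip(9.8002) = 5.0, clip(-1.0873) = -1.0873
Projection = [-2.0, 5.0, -1.0873]
Squared diffs: [6.5813, 23.0419, 0.0]
Distance = sqrt(29.6232) = 5.4427


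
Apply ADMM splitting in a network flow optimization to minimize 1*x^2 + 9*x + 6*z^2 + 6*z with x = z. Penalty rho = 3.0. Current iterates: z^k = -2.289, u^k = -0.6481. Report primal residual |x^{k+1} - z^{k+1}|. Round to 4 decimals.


ADMM iteration with rho = 3.0, z^k = -2.289, u^k = -0.6481
Step 1: x-update.
Minimize 1*x^2 + 9*x + (3.0/2)*(x + 2.289 - 0.6481)^2
FOC: (2*1 + 3.0)*x = -9 + 3.0*(-2.289 + 0.6481)
x^{k+1} = -2.7845
Step 2: z-update.
Minimize 6*z^2 + 6*z + (3.0/2)*(-2.7845 - z - 0.6481)^2
FOC: (2*6 + 3.0)*z = -6 + 3.0*(-2.7845 - 0.6481)
z^{k+1} = -1.0865
Step 3: u-update.
u^{k+1} = -0.6481 - 2.7845 + 1.0865 = -2.3461
Step 4: Primal residual = |-2.7845 + 1.0865| = 1.698


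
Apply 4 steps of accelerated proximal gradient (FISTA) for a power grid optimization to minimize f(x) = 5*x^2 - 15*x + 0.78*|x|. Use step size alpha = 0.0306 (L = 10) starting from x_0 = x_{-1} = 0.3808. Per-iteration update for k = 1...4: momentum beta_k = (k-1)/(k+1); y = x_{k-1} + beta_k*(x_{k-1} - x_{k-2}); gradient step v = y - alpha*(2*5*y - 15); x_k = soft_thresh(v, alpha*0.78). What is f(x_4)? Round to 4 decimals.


FISTA on f(x) = 5*x^2 - 15*x + 0.78*|x|
L = 10, alpha = 0.0306
Iteration 1: beta = 0.0, y = 0.3808 + 0.0*(0.3808 - 0.3808) = 0.3808
  grad(y) = -11.192, v = y - alpha*grad = 0.7233
  prox(v) = soft_thresh(0.7233, 0.0239) = 0.6994
Iteration 2: beta = 0.3333, y = 0.6994 + 0.3333*(0.6994 - 0.3808) = 0.8056
  grad(y) = -6.9439, v = y - alpha*grad = 1.0181
  prox(v) = soft_thresh(1.0181, 0.0239) = 0.9942
Iteration 3: beta = 0.5, y = 0.9942 + 0.5*(0.9942 - 0.6994) = 1.1416
  grad(y) = -3.5837, v = y - alpha*grad = 1.2513
  prox(v) = soft_thresh(1.2513, 0.0239) = 1.2274
Iteration 4: beta = 0.6, y = 1.2274 + 0.6*(1.2274 - 0.9942) = 1.3673
  grad(y) = -1.3265, v = y - alpha*grad = 1.4079
  prox(v) = soft_thresh(1.4079, 0.0239) = 1.3841
f(x_4) = 5*1.3841^2 - 15*1.3841 + 0.78*|1.3841| = -10.1032


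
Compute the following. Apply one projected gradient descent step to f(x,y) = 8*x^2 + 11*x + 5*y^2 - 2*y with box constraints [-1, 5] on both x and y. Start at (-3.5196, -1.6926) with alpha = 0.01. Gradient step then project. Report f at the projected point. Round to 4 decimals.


Step 1: Compute gradient at (-3.5196, -1.6926).
grad_x = 2*8*-3.5196 + 11 = -45.3136
grad_y = 2*5*-1.6926 - 2 = -18.926
Step 2: Gradient step.
x_raw = -3.5196 - 0.01*-45.3136 = -3.0665
y_raw = -1.6926 - 0.01*-18.926 = -1.5033
Step 3: Project onto [-1, 5].
x_proj = clip(-3.0665) = -1.0
y_proj = clip(-1.5033) = -1.0
Step 4: Evaluate f.
f(-1.0, -1.0) = 4.0


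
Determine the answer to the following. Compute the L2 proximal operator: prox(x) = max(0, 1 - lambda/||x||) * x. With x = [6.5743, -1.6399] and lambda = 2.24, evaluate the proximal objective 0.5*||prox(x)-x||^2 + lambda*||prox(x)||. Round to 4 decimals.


Step 1: Compute ||x||.
||x|| = 6.7757
Step 2: Compute scaling factor.
scale = max(0, 1 - 2.24/6.7757) = 0.6694
Step 3: prox(x) = [4.4009, -1.0978]
||prox(x)|| = 4.5357
Step 4: Proximal objective.
0.5*||prox-x||^2 = 2.5088
lambda*||prox|| = 10.16
Total = 12.6689


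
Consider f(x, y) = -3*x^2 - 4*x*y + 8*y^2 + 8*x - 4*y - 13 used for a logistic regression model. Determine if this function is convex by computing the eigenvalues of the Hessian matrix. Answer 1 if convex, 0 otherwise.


The Hessian of f(x,y) = -3*x^2 - 4*x*y + 8*y^2 + 8*x - 4*y - 13 is:
H = [[-6, -4], [-4, 16]]
Trace = -6 + 16 = 10
Determinant = -6*16 - (-4)^2 = -112
Discriminant = (10)^2 - 4*-112 = 548.0
Eigenvalues: lambda_1 = -6.7047, lambda_2 = 16.7047
The function is not convex.

0


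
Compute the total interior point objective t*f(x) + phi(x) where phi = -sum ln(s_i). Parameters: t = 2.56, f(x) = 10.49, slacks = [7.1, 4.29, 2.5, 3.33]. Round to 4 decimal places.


Step 1: Compute log-barrier.
ln values: [1.9601, 1.4563, 0.9163, 1.203]
phi = -(1.9601 + 1.4563 + 0.9163 + 1.203) = -5.5356
Step 2: Compute augmented objective.
t*f(x) = 2.56*10.49 = 26.8544
Total = 26.8544 - 5.5356 = 21.3188


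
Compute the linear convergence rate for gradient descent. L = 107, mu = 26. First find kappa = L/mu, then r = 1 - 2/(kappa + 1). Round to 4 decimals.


Step 1: Compute the condition number.
kappa = L/mu = 107/26 = 4.1154
Step 2: Compute the convergence rate.
r = 1 - 2/(kappa + 1) = 1 - 2*mu/(L + mu) = (L - mu)/(L + mu) = 81/133 = 0.609


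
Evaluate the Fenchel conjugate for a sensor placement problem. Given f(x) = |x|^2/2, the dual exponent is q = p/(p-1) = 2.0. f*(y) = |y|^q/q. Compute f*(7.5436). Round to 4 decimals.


The conjugate exponent q satisfies 1/p + 1/q = 1.
p = 2, so q = 2/(2 - 1) = 2.0
|y|^q = 7.5436^2.0 = 56.9059
f*(7.5436) = 56.9059 / 2.0 = 28.453


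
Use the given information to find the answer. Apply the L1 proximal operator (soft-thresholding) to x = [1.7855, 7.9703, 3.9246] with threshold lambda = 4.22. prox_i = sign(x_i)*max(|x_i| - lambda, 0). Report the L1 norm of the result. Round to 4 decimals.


Soft-thresholding with lambda = 4.22:
prox(1.7855) = sign(1.7855)*max(|1.7855| - 4.22, 0) = 0.0
prox(7.9703) = sign(7.9703)*max(|7.9703| - 4.22, 0) = 3.7503
prox(3.9246) = sign(3.9246)*max(|3.9246| - 4.22, 0) = 0.0
prox(x) = [0.0, 3.7503, 0.0]
||prox(x)||_1 = 0.0 + 3.7503 + 0.0 = 3.7503


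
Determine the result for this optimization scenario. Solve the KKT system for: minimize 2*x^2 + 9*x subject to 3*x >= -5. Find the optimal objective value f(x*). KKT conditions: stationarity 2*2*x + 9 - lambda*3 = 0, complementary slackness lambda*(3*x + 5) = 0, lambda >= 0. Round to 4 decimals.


Step 1: Try lambda = 0 (constraint inactive).
x_unc = -9/(2*2) = -2.25
Check: 3*-2.25 = -6.75 < -5 -- violated!
Step 2: Constraint must be active: 3*x = -5
x* = -5/3 = -1.6667 (rounded; the exact value -5/3 is used below)
lambda = (2*2*(-5/3) + 9)/3 = 0.7778
Step 3: Compute optimal value.
f(x*) = 2*(-5/3)^2 + 9*(-5/3) = -9.4444


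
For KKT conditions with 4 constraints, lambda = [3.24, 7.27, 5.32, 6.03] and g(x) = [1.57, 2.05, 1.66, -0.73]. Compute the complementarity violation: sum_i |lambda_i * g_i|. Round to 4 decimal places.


KKT complementary slackness check:
lambda_1 * g_1 = 3.24 * 1.57 = 5.0868
lambda_2 * g_2 = 7.27 * 2.05 = 14.9035
lambda_3 * g_3 = 5.32 * 1.66 = 8.8312
lambda_4 * g_4 = 6.03 * -0.73 = -4.4019
Total violation = 5.0868 + 14.9035 + 8.8312 + 4.4019 = 33.2234


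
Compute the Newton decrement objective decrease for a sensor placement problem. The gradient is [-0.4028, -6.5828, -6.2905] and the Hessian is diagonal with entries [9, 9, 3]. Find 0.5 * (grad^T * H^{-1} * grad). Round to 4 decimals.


Step 1: H is diagonal, so H^(-1) * g = [-0.0448, -0.7314, -2.0968].
Step 2: g^T H^(-1) g = sum_i g_i^2 / H_ii
  = (-0.4028)^2/9 + (-6.5828)^2/9 + (-6.2905)^2/3
  = 0.018 + 4.8148 + 13.1901 = 18.023
Step 3: Objective decrease = 0.5 * g^T H^(-1) g = 9.0115


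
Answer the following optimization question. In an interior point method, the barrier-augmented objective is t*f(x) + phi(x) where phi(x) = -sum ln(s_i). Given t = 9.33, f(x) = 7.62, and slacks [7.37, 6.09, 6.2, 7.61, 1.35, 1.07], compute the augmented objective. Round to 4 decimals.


Step 1: Compute log-barrier.
ln values: [1.9974, 1.8066, 1.8245, 2.0295, 0.3001, 0.0677]
phi = -(1.9974 + 1.8066 + 1.8245 + 2.0295 + 0.3001 + 0.0677) = -8.0258
Step 2: Compute augmented objective.
t*f(x) = 9.33*7.62 = 71.0946
Total = 71.0946 - 8.0258 = 63.0688


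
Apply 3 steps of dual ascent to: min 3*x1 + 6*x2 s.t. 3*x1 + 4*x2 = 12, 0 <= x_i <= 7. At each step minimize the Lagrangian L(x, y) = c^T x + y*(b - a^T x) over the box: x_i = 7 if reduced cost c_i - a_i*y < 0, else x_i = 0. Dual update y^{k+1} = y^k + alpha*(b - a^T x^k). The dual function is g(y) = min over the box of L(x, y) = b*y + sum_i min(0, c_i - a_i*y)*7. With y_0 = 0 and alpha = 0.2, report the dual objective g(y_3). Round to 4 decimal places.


Dual ascent for LP: min 3*x1 + 6*x2, 3*x1 + 4*x2 = 12, 0 <= x_i <= 7
Step 1: y^k = 0.0, reduced costs: (3.0, 6.0)
  x^k = (0.0, 0.0), subgradient = b - a^T x = 12.0
  y^{k+1} = 0.0 + 0.2*12.0 = 2.4
Step 2: y^k = 2.4, reduced costs: (-4.2, -3.6)
  x^k = (7.0, 7.0), subgradient = b - a^T x = -37.0
  y^{k+1} = 2.4 + 0.2*-37.0 = -5.0
Step 3: y^k = -5.0, reduced costs: (18.0, 26.0)
  x^k = (0.0, 0.0), subgradient = b - a^T x = 12.0
  y^{k+1} = -5.0 + 0.2*12.0 = -2.6
Dual objective at y_3 = -2.6: reduced costs (10.8, 16.4), box minimizer x = (0.0, 0.0)
g(y_3) = b*y + (c1 - a1*y)*x1 + (c2 - a2*y)*x2 = 12*(-2.6) + 10.8*0.0 + 16.4*0.0 = -31.2 + 0.0 + 0.0 = -31.2


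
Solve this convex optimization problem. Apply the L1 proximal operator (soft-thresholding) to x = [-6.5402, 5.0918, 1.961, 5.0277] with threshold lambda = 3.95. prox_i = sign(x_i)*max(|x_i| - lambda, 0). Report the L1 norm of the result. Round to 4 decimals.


Soft-thresholding with lambda = 3.95:
prox(-6.5402) = sign(-6.5402)*max(|-6.5402| - 3.95, 0) = -2.5902
prox(5.0918) = sign(5.0918)*max(|5.0918| - 3.95, 0) = 1.1418
prox(1.961) = sign(1.961)*max(|1.961| - 3.95, 0) = 0.0
prox(5.0277) = sign(5.0277)*max(|5.0277| - 3.95, 0) = 1.0777
prox(x) = [-2.5902, 1.1418, 0.0, 1.0777]
||prox(x)||_1 = 2.5902 + 1.1418 + 0.0 + 1.0777 = 4.8097


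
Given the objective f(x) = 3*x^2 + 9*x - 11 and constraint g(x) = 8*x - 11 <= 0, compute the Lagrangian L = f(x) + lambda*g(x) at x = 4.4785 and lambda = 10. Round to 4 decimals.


Step 1: Evaluate f(x).
f(4.4785) = 3*4.4785^2 + 9*4.4785 - 11 = 89.4774
Step 2: Evaluate g(x).
g(4.4785) = 8*4.4785 - 11 = 24.828
Step 3: Compute Lagrangian.
L = 89.4774 + 10*24.828 = 337.7574


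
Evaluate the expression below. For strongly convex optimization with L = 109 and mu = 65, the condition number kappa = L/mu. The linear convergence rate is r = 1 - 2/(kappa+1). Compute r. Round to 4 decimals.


Step 1: Compute the condition number.
kappa = L/mu = 109/65 = 1.6769
Step 2: Compute the convergence rate.
r = 1 - 2/(kappa + 1) = 1 - 2*mu/(L + mu) = (L - mu)/(L + mu) = 44/174 = 0.2529


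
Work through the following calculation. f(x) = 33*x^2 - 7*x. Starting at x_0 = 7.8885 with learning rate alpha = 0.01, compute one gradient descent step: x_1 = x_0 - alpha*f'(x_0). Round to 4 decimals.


We compute the gradient at x_0 and apply the update.
f'(x) = 66*x - 7
f'(7.8885) = 66*7.8885 - 7 = 513.641
x_1 = 7.8885 - 0.01*513.641 = 2.7521


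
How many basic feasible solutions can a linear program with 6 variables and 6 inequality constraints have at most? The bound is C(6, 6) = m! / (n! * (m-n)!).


Each vertex corresponds to some choice of n active constraints out of m, so the number of vertices is at most C(m, n) = m! / (n!(m-n)!).
m = 6, n = 6
Numerator: 6 * 5 * 4 * 3 * 2 * 1
Denominator: 6! = 720
C(6, 6) = 1


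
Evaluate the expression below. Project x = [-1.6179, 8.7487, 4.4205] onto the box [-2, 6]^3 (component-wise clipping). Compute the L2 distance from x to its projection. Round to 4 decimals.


Project each component onto [-2, 6].
clip(-1.6179) = -1.6179, clip(8.7487) = 6.0, clip(4.4205) = 4.4205
Projection = [-1.6179, 6.0, 4.4205]
Squared diffs: [0.0, 7.5554, 0.0]
Distance = sqrt(7.5554) = 2.7487


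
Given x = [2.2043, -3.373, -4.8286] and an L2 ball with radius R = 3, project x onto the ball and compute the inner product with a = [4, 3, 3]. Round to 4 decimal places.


Step 1: Compute ||x|| (intermediates to 6 decimals).
||x|| = sqrt(2.2043^2 + (-3.373)^2 + (-4.8286)^2) = 6.288994
Step 2: Project.
Since ||x|| > R, scale = R/||x|| = 3/6.288994 = 0.477024, proj(x) = scale * x
proj(x) = [1.051504, -1.609002, -2.303358]
Step 3: Dot product.
a^T * proj(x) = 4*1.051504 + 3*(-1.609002) + 3*(-2.303358) = -7.5311


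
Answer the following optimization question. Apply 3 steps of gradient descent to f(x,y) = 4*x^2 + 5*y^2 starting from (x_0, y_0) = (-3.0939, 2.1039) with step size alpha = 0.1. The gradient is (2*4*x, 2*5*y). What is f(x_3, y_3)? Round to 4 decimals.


Gradient descent on f(x,y) = 4*x^2 + 5*y^2.
Starting point: (-3.0939, 2.1039), alpha = 0.1
Step 1: grad_x = 2*4*-3.0939 = -24.7512, grad_y = 2*5*2.1039 = 21.039
  x_1 = -3.0939 - 0.1*-24.7512 = -0.6188
  y_1 = 2.1039 - 0.1*21.039 = 0.0
Step 2: grad_x = 2*4*-0.6188 = -4.9502, grad_y = 2*5*0.0 = 0.0
  x_2 = -0.6188 - 0.1*-4.9502 = -0.1238
  y_2 = 0.0 - 0.1*0.0 = 0.0
Step 3: grad_x = 2*4*-0.1238 = -0.99, grad_y = 2*5*0.0 = 0.0
  x_3 = -0.1238 - 0.1*-0.99 = -0.0248
  y_3 = 0.0 - 0.1*0.0 = 0.0
f(-0.0248, 0.0) = 4*(-0.0248)^2 + 5*0.0^2 = 0.0025


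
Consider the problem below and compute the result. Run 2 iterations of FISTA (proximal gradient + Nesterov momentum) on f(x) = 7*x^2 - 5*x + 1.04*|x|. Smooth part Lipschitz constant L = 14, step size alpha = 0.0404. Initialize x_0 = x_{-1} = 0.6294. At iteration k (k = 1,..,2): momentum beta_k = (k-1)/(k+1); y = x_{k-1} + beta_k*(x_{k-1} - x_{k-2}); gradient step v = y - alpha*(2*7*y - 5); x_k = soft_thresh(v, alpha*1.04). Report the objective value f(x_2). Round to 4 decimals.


FISTA on f(x) = 7*x^2 - 5*x + 1.04*|x|
L = 14, alpha = 0.0404
Iteration 1: beta = 0.0, y = 0.6294 + 0.0*(0.6294 - 0.6294) = 0.6294
  grad(y) = 3.8116, v = y - alpha*grad = 0.4754
  prox(v) = soft_thresh(0.4754, 0.042) = 0.4334
Iteration 2: beta = 0.3333, y = 0.4334 + 0.3333*(0.4334 - 0.6294) = 0.3681
  grad(y) = 0.1528, v = y - alpha*grad = 0.3619
  prox(v) = soft_thresh(0.3619, 0.042) = 0.3199
f(x_2) = 7*0.3199^2 - 5*0.3199 + 1.04*|0.3199| = -0.5505


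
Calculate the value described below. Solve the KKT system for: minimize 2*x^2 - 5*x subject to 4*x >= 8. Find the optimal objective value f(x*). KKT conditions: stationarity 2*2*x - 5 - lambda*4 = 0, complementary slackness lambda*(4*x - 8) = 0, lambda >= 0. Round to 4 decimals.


Step 1: Try lambda = 0 (constraint inactive).
x_unc = 5/(2*2) = 1.25
Check: 4*1.25 = 5.0 < 8 -- violated!
Step 2: Constraint must be active: 4*x = 8
x* = 8/4 = 2.0
lambda = (2*2*2.0 - 5)/4 = 0.75
Step 3: Compute optimal value.
f(x*) = 2*2.0^2 - 5*2.0 = -2.0


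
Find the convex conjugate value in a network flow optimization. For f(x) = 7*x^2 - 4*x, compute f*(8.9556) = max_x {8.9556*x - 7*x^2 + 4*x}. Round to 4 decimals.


f*(y) = sup_x {y*x - a*x^2 - b*x} = sup_x {(y-b)*x - a*x^2}
FOC: (y - b) - 2a*x = 0 => x* = (y - b)/(2a)
x* = (8.9556 + 4)/(2*7) = 0.9254
f*(8.9556) = (y-b)^2/(4a) = (8.9556 + 4)^2/(4*7)
= 167.8476/28 = 5.9946


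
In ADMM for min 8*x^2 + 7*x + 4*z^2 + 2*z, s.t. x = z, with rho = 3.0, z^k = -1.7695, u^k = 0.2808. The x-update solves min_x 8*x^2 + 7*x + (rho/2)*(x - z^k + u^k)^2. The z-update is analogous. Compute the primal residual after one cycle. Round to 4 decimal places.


ADMM iteration with rho = 3.0, z^k = -1.7695, u^k = 0.2808
Step 1: x-update.
Minimize 8*x^2 + 7*x + (3.0/2)*(x + 1.7695 + 0.2808)^2
FOC: (2*8 + 3.0)*x = -7 + 3.0*(-1.7695 - 0.2808)
x^{k+1} = -0.6922
Step 2: z-update.
Minimize 4*z^2 + 2*z + (3.0/2)*(-0.6922 - z + 0.2808)^2
FOC: (2*4 + 3.0)*z = -2 + 3.0*(-0.6922 + 0.2808)
z^{k+1} = -0.294
Step 3: u-update.
u^{k+1} = 0.2808 - 0.6922 + 0.294 = -0.1173
Step 4: Primal residual = |-0.6922 + 0.294| = 0.3981


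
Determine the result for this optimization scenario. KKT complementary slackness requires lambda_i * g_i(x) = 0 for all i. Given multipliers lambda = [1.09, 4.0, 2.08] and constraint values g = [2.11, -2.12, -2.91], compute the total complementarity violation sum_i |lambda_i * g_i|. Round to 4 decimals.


KKT complementary slackness check:
lambda_1 * g_1 = 1.09 * 2.11 = 2.2999
lambda_2 * g_2 = 4.0 * -2.12 = -8.48
lambda_3 * g_3 = 2.08 * -2.91 = -6.0528
Total violation = 2.2999 + 8.48 + 6.0528 = 16.8327


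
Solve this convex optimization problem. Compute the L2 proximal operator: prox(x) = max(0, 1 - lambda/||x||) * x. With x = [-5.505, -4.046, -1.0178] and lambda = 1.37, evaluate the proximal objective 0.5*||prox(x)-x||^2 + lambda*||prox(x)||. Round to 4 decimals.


Step 1: Compute ||x||.
||x|| = 6.9073
Step 2: Compute scaling factor.
scale = max(0, 1 - 1.37/6.9073) = 0.8017
Step 3: prox(x) = [-4.4131, -3.2435, -0.8159]
||prox(x)|| = 5.5373
Step 4: Proximal objective.
0.5*||prox-x||^2 = 0.9385
lambda*||prox|| = 7.5861
Total = 8.5246


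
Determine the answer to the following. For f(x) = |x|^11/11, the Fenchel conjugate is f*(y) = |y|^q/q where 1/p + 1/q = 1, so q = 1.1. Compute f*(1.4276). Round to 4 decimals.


The conjugate exponent q satisfies 1/p + 1/q = 1.
p = 11, so q = 11/(11 - 1) = 1.1
|y|^q = 1.4276^1.1 = 1.4793
f*(1.4276) = 1.4793 / 1.1 = 1.3449


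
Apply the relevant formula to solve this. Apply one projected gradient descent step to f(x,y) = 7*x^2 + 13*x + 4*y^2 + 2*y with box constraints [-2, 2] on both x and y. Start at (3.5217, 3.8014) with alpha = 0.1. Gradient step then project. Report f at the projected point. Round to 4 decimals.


Step 1: Compute gradient at (3.5217, 3.8014).
grad_x = 2*7*3.5217 + 13 = 62.3038
grad_y = 2*4*3.8014 + 2 = 32.4112
Step 2: Gradient step.
x_raw = 3.5217 - 0.1*62.3038 = -2.7087
y_raw = 3.8014 - 0.1*32.4112 = 0.5603
Step 3: Project onto [-2, 2].
x_proj = clip(-2.7087) = -2.0
y_proj = clip(0.5603) = 0.5603
Step 4: Evaluate f.
f(-2.0, 0.5603) = 4.3762


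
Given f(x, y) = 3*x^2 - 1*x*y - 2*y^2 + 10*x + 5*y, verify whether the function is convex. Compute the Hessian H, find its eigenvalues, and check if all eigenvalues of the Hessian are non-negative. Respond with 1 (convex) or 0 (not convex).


The Hessian of f(x,y) = 3*x^2 - 1*x*y - 2*y^2 + 10*x + 5*y is:
H = [[6, -1], [-1, -4]]
Trace = 6 - 4 = 2
Determinant = 6*-4 - (-1)^2 = -25
Discriminant = (2)^2 - 4*-25 = 104.0
Eigenvalues: lambda_1 = -4.099, lambda_2 = 6.099
The function is not convex.

0


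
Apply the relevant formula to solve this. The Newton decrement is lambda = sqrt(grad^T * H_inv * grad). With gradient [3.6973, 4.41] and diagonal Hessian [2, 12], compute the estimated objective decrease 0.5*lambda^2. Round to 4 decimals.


Step 1: H is diagonal, so H^(-1) * g = [1.8487, 0.3675].
Step 2: g^T H^(-1) g = sum_i g_i^2 / H_ii
  = (3.6973)^2/2 + (4.41)^2/12
  = 6.835 + 1.6207 = 8.4557
Step 3: Objective decrease = 0.5 * g^T H^(-1) g = 4.2278


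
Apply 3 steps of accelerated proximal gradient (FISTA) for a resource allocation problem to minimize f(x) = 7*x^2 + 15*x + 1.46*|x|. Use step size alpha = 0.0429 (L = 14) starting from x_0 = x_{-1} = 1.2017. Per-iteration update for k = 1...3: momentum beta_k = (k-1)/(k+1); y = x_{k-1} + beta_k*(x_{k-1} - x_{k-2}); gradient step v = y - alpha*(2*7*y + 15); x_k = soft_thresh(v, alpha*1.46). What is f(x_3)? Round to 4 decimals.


FISTA on f(x) = 7*x^2 + 15*x + 1.46*|x|
L = 14, alpha = 0.0429
Iteration 1: beta = 0.0, y = 1.2017 + 0.0*(1.2017 - 1.2017) = 1.2017
  grad(y) = 31.8238, v = y - alpha*grad = -0.1635
  prox(v) = soft_thresh(-0.1635, 0.0626) = -0.1009
Iteration 2: beta = 0.3333, y = -0.1009 + 0.3333*(-0.1009 - 1.2017) = -0.5351
  grad(y) = 7.5085, v = y - alpha*grad = -0.8572
  prox(v) = soft_thresh(-0.8572, 0.0626) = -0.7946
Iteration 3: beta = 0.5, y = -0.7946 + 0.5*(-0.7946 + 0.1009) = -1.1414
  grad(y) = -0.98, v = y - alpha*grad = -1.0994
  prox(v) = soft_thresh(-1.0994, 0.0626) = -1.0368
f(x_3) = 7*(-1.0368)^2 + 15*(-1.0368) + 1.46*|-1.0368| = -6.5136


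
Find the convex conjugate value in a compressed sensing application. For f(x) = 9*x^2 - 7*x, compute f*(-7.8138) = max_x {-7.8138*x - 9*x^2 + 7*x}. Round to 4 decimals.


f*(y) = sup_x {y*x - a*x^2 - b*x} = sup_x {(y-b)*x - a*x^2}
FOC: (y - b) - 2a*x = 0 => x* = (y - b)/(2a)
x* = (-7.8138 + 7)/(2*9) = -0.0452
f*(-7.8138) = (y-b)^2/(4a) = (-7.8138 + 7)^2/(4*9)
= 0.6623/36 = 0.0184


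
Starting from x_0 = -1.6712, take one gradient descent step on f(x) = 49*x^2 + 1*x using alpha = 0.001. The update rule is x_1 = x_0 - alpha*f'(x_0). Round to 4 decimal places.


We compute the gradient at x_0 and apply the update.
f'(x) = 98*x + 1
f'(-1.6712) = 98*-1.6712 + 1 = -162.7776
x_1 = -1.6712 - 0.001*-162.7776 = -1.5084


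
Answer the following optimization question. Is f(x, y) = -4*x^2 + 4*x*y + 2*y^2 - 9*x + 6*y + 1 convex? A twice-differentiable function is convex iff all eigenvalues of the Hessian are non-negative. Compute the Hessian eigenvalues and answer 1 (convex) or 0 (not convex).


The Hessian of f(x,y) = -4*x^2 + 4*x*y + 2*y^2 - 9*x + 6*y + 1 is:
H = [[-8, 4], [4, 4]]
Trace = -8 + 4 = -4
Determinant = -8*4 - (4)^2 = -48
Discriminant = (-4)^2 - 4*-48 = 208.0
Eigenvalues: lambda_1 = -9.2111, lambda_2 = 5.2111
The function is not convex.

0


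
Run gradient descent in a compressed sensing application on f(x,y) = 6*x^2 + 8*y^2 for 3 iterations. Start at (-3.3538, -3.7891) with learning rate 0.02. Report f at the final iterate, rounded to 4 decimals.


Gradient descent on f(x,y) = 6*x^2 + 8*y^2.
Starting point: (-3.3538, -3.7891), alpha = 0.02
Step 1: grad_x = 2*6*-3.3538 = -40.2456, grad_y = 2*8*-3.7891 = -60.6256
  x_1 = -3.3538 - 0.02*-40.2456 = -2.5489
  y_1 = -3.7891 - 0.02*-60.6256 = -2.5766
Step 2: grad_x = 2*6*-2.5489 = -30.5867, grad_y = 2*8*-2.5766 = -41.2254
  x_2 = -2.5489 - 0.02*-30.5867 = -1.9372
  y_2 = -2.5766 - 0.02*-41.2254 = -1.7521
Step 3: grad_x = 2*6*-1.9372 = -23.2459, grad_y = 2*8*-1.7521 = -28.0333
  x_3 = -1.9372 - 0.02*-23.2459 = -1.4722
  y_3 = -1.7521 - 0.02*-28.0333 = -1.1914
f(-1.4722, -1.1914) = 6*(-1.4722)^2 + 8*(-1.1914)^2 = 24.3606


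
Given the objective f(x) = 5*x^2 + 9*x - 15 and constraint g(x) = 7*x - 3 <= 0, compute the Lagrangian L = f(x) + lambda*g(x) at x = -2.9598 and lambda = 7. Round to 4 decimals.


Step 1: Evaluate f(x).
f(-2.9598) = 5*(-2.9598)^2 + 9*(-2.9598) - 15 = 2.1639
Step 2: Evaluate g(x).
g(-2.9598) = 7*-2.9598 - 3 = -23.7186
Step 3: Compute Lagrangian.
L = 2.1639 + 7*-23.7186 = -163.8663


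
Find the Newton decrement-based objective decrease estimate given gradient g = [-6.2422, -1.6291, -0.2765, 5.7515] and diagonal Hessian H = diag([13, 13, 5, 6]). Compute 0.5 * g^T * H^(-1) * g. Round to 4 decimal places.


Step 1: H is diagonal, so H^(-1) * g = [-0.4802, -0.1253, -0.0553, 0.9586].
Step 2: g^T H^(-1) g = sum_i g_i^2 / H_ii
  = (-6.2422)^2/13 + (-1.6291)^2/13 + (-0.2765)^2/5 + (5.7515)^2/6
  = 2.9973 + 0.2042 + 0.0153 + 5.5133 = 8.73
Step 3: Objective decrease = 0.5 * g^T H^(-1) g = 4.365


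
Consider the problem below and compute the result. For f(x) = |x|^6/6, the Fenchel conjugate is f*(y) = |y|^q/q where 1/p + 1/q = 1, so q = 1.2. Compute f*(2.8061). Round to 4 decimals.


The conjugate exponent q satisfies 1/p + 1/q = 1.
p = 6, so q = 6/(6 - 1) = 1.2
|y|^q = 2.8061^1.2 = 3.4492
f*(2.8061) = 3.4492 / 1.2 = 2.8744


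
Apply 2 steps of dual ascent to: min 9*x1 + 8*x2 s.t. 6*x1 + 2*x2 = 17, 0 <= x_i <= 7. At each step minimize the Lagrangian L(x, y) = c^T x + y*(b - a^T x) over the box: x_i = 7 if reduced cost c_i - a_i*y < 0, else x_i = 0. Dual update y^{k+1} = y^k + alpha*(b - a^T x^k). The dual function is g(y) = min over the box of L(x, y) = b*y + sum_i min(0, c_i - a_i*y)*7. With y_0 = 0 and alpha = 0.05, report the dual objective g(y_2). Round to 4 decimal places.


Dual ascent for LP: min 9*x1 + 8*x2, 6*x1 + 2*x2 = 17, 0 <= x_i <= 7
Step 1: y^k = 0.0, reduced costs: (9.0, 8.0)
  x^k = (0.0, 0.0), subgradient = b - a^T x = 17.0
  y^{k+1} = 0.0 + 0.05*17.0 = 0.85
Step 2: y^k = 0.85, reduced costs: (3.9, 6.3)
  x^k = (0.0, 0.0), subgradient = b - a^T x = 17.0
  y^{k+1} = 0.85 + 0.05*17.0 = 1.7
Dual objective at y_2 = 1.7: reduced costs (-1.2, 4.6), box minimizer x = (7.0, 0.0)
g(y_2) = b*y + (c1 - a1*y)*x1 + (c2 - a2*y)*x2 = 17*1.7 + (-1.2)*7.0 + 4.6*0.0 = 28.9 - 8.4 + 0.0 = 20.5


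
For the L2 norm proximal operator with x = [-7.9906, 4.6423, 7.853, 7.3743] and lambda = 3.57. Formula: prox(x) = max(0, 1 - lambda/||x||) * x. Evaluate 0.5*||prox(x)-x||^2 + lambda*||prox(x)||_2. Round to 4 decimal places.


Step 1: Compute ||x||.
||x|| = 14.1933
Step 2: Compute scaling factor.
scale = max(0, 1 - 3.57/14.1933) = 0.7485
Step 3: prox(x) = [-5.9808, 3.4746, 5.8778, 5.5195]
||prox(x)|| = 10.6233
Step 4: Proximal objective.
0.5*||prox-x||^2 = 6.3725
lambda*||prox|| = 37.9252
Total = 44.2977


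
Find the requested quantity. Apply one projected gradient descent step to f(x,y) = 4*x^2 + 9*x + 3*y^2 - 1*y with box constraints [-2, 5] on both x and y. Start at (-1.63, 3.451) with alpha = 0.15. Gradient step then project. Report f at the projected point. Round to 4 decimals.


Step 1: Compute gradient at (-1.63, 3.451).
grad_x = 2*4*-1.63 + 9 = -4.04
grad_y = 2*3*3.451 - 1 = 19.706
Step 2: Gradient step.
x_raw = -1.63 - 0.15*-4.04 = -1.024
y_raw = 3.451 - 0.15*19.706 = 0.4951
Step 3: Project onto [-2, 5].
x_proj = clip(-1.024) = -1.024
y_proj = clip(0.4951) = 0.4951
Step 4: Evaluate f.
f(-1.024, 0.4951) = -4.7814


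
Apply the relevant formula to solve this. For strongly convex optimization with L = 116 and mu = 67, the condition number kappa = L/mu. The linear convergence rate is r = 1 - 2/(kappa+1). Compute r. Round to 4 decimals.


Step 1: Compute the condition number.
kappa = L/mu = 116/67 = 1.7313
Step 2: Compute the convergence rate.
r = 1 - 2/(kappa + 1) = 1 - 2*mu/(L + mu) = (L - mu)/(L + mu) = 49/183 = 0.2678


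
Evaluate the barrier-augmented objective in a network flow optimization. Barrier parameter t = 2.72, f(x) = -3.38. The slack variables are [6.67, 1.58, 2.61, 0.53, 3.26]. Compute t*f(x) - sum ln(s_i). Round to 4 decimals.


Step 1: Compute log-barrier.
ln values: [1.8976, 0.4574, 0.9594, -0.6349, 1.1817]
phi = -(1.8976 + 0.4574 + 0.9594 - 0.6349 + 1.1817) = -3.8612
Step 2: Compute augmented objective.
t*f(x) = 2.72*-3.38 = -9.1936
Total = -9.1936 - 3.8612 = -13.0548


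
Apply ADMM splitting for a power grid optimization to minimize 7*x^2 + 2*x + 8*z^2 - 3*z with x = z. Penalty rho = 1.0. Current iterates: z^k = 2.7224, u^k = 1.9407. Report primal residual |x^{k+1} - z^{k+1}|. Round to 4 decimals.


ADMM iteration with rho = 1.0, z^k = 2.7224, u^k = 1.9407
Step 1: x-update.
Minimize 7*x^2 + 2*x + (1.0/2)*(x - 2.7224 + 1.9407)^2
FOC: (2*7 + 1.0)*x = -2 + 1.0*(2.7224 - 1.9407)
x^{k+1} = -0.0812
Step 2: z-update.
Minimize 8*z^2 - 3*z + (1.0/2)*(-0.0812 - z + 1.9407)^2
FOC: (2*8 + 1.0)*z = 3 + 1.0*(-0.0812 + 1.9407)
z^{k+1} = 0.2859
Step 3: u-update.
u^{k+1} = 1.9407 - 0.0812 - 0.2859 = 1.5736
Step 4: Primal residual = |-0.0812 - 0.2859| = 0.3671


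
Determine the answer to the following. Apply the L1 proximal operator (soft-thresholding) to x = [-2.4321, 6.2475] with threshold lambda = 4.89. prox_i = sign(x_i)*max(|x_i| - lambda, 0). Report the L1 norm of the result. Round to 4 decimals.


Soft-thresholding with lambda = 4.89:
prox(-2.4321) = sign(-2.4321)*max(|-2.4321| - 4.89, 0) = 0.0
prox(6.2475) = sign(6.2475)*max(|6.2475| - 4.89, 0) = 1.3575
prox(x) = [0.0, 1.3575]
||prox(x)||_1 = 0.0 + 1.3575 = 1.3575


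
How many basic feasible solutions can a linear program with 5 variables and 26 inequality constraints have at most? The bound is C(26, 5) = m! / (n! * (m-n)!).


Each vertex corresponds to some choice of n active constraints out of m, so the number of vertices is at most C(m, n) = m! / (n!(m-n)!).
m = 26, n = 5
Numerator: 26 * 25 * 24 * 23 * 22
Denominator: 5! = 120
C(26, 5) = 65780


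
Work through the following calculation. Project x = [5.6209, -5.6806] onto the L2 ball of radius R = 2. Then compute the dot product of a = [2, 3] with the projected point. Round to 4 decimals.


Step 1: Compute ||x|| (intermediates to 6 decimals).
||x|| = sqrt(5.6209^2 + (-5.6806)^2) = 7.991479
Step 2: Project.
Since ||x|| > R, scale = R/||x|| = 2/7.991479 = 0.250267, proj(x) = scale * x
proj(x) = [1.406726, -1.421667]
Step 3: Dot product.
a^T * proj(x) = 2*1.406726 + 3*(-1.421667) = -1.4515


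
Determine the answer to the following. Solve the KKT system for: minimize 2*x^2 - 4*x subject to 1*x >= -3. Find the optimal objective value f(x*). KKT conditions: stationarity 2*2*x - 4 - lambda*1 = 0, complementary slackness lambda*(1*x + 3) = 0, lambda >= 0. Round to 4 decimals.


Step 1: Try lambda = 0 (constraint inactive).
Stationarity: 2*2*x - 4 = 0
x* = 4/(2*2) = 1.0
Check constraint: 1*1.0 = 1.0 >= -3 -- satisfied.
Step 2: Compute optimal value.
f(x*) = 2*1.0^2 - 4*1.0 = -2.0


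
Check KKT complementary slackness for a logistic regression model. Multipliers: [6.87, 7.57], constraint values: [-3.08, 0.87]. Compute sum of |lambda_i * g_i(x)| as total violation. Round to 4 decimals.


KKT complementary slackness check:
lambda_1 * g_1 = 6.87 * -3.08 = -21.1596
lambda_2 * g_2 = 7.57 * 0.87 = 6.5859
Total violation = 21.1596 + 6.5859 = 27.7455


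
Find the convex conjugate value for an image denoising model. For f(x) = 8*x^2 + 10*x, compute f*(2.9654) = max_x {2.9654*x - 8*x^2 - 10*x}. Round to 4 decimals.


f*(y) = sup_x {y*x - a*x^2 - b*x} = sup_x {(y-b)*x - a*x^2}
FOC: (y - b) - 2a*x = 0 => x* = (y - b)/(2a)
x* = (2.9654 - 10)/(2*8) = -0.4397
f*(2.9654) = (y-b)^2/(4a) = (2.9654 - 10)^2/(4*8)
= 49.4856/32 = 1.5464


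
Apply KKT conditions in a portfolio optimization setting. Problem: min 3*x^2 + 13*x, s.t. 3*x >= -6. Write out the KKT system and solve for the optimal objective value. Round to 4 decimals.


Step 1: Try lambda = 0 (constraint inactive).
x_unc = -13/(2*3) = -2.1667
Check: 3*-2.1667 = -6.5001 < -6 -- violated!
Step 2: Constraint must be active: 3*x = -6
x* = -6/3 = -2.0
lambda = (2*3*(-2.0) + 13)/3 = 0.3333
Step 3: Compute optimal value.
f(x*) = 3*(-2.0)^2 + 13*(-2.0) = -14.0


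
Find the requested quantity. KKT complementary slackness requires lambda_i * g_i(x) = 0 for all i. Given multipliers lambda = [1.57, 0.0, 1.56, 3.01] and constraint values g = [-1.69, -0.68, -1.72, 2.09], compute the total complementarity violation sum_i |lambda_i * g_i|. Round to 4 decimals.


KKT complementary slackness check:
lambda_1 * g_1 = 1.57 * -1.69 = -2.6533
lambda_2 * g_2 = 0.0 * -0.68 = -0.0
lambda_3 * g_3 = 1.56 * -1.72 = -2.6832
lambda_4 * g_4 = 3.01 * 2.09 = 6.2909
Total violation = 2.6533 + 0.0 + 2.6832 + 6.2909 = 11.6274


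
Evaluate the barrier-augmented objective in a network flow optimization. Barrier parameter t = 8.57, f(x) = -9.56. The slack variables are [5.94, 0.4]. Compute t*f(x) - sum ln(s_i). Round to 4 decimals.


Step 1: Compute log-barrier.
ln values: [1.7817, -0.9163]
phi = -(1.7817 - 0.9163) = -0.8654
Step 2: Compute augmented objective.
t*f(x) = 8.57*-9.56 = -81.9292
Total = -81.9292 - 0.8654 = -82.7946


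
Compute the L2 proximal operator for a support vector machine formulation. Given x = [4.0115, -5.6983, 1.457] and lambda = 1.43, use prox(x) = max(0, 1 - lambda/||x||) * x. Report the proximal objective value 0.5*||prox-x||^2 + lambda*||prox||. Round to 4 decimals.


Step 1: Compute ||x||.
||x|| = 7.1194
Step 2: Compute scaling factor.
scale = max(0, 1 - 1.43/7.1194) = 0.7991
Step 3: prox(x) = [3.2057, -4.5537, 1.1643]
||prox(x)|| = 5.6894
Step 4: Proximal objective.
0.5*||prox-x||^2 = 1.0225
lambda*||prox|| = 8.1358
Total = 9.1583


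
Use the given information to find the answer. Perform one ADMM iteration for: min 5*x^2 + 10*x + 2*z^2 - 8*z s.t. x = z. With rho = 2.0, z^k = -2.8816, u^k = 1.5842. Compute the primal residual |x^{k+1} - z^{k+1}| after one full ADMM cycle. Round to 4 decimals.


ADMM iteration with rho = 2.0, z^k = -2.8816, u^k = 1.5842
Step 1: x-update.
Minimize 5*x^2 + 10*x + (2.0/2)*(x + 2.8816 + 1.5842)^2
FOC: (2*5 + 2.0)*x = -10 + 2.0*(-2.8816 - 1.5842)
x^{k+1} = -1.5776
Step 2: z-update.
Minimize 2*z^2 - 8*z + (2.0/2)*(-1.5776 - z + 1.5842)^2
FOC: (2*2 + 2.0)*z = 8 + 2.0*(-1.5776 + 1.5842)
z^{k+1} = 1.3355
Step 3: u-update.
u^{k+1} = 1.5842 - 1.5776 - 1.3355 = -1.329
Step 4: Primal residual = |-1.5776 - 1.3355| = 2.9132


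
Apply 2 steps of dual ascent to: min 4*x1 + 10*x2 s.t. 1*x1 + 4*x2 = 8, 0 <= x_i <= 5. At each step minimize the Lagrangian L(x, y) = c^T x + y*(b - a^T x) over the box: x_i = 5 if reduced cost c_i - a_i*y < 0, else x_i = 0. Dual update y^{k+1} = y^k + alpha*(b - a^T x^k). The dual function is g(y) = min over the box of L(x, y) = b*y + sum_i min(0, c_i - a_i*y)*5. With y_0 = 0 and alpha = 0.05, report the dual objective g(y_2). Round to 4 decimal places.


Dual ascent for LP: min 4*x1 + 10*x2, 1*x1 + 4*x2 = 8, 0 <= x_i <= 5
Step 1: y^k = 0.0, reduced costs: (4.0, 10.0)
  x^k = (0.0, 0.0), subgradient = b - a^T x = 8.0
  y^{k+1} = 0.0 + 0.05*8.0 = 0.4
Step 2: y^k = 0.4, reduced costs: (3.6, 8.4)
  x^k = (0.0, 0.0), subgradient = b - a^T x = 8.0
  y^{k+1} = 0.4 + 0.05*8.0 = 0.8
Dual objective at y_2 = 0.8: reduced costs (3.2, 6.8), box minimizer x = (0.0, 0.0)
g(y_2) = b*y + (c1 - a1*y)*x1 + (c2 - a2*y)*x2 = 8*0.8 + 3.2*0.0 + 6.8*0.0 = 6.4 + 0.0 + 0.0 = 6.4


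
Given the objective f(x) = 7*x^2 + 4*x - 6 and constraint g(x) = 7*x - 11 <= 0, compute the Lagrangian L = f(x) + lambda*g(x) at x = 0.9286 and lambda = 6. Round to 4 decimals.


Step 1: Evaluate f(x).
f(0.9286) = 7*0.9286^2 + 4*0.9286 - 6 = 3.7505
Step 2: Evaluate g(x).
g(0.9286) = 7*0.9286 - 11 = -4.4998
Step 3: Compute Lagrangian.
L = 3.7505 + 6*-4.4998 = -23.2483


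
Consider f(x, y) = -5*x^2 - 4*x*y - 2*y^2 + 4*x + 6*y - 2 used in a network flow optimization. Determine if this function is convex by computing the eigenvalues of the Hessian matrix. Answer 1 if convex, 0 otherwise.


The Hessian of f(x,y) = -5*x^2 - 4*x*y - 2*y^2 + 4*x + 6*y - 2 is:
H = [[-10, -4], [-4, -4]]
Trace = -10 - 4 = -14
Determinant = -10*-4 - (-4)^2 = 24
Discriminant = (-14)^2 - 4*24 = 100.0
Eigenvalues: lambda_1 = -12.0, lambda_2 = -2.0
The function is not convex.

0


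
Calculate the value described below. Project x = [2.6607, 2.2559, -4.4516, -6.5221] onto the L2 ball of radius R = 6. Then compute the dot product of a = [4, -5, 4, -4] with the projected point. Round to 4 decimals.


Step 1: Compute ||x|| (intermediates to 6 decimals).
||x|| = sqrt(2.6607^2 + 2.2559^2 + (-4.4516)^2 + (-6.5221)^2) = 8.632667
Step 2: Project.
Since ||x|| > R, scale = R/||x|| = 6/8.632667 = 0.695034, proj(x) = scale * x
proj(x) = [1.849277, 1.567927, -3.094013, -4.533081]
Step 3: Dot product.
a^T * proj(x) = 4*1.849277 - 5*1.567927 + 4*(-3.094013) - 4*(-4.533081) = 5.3137


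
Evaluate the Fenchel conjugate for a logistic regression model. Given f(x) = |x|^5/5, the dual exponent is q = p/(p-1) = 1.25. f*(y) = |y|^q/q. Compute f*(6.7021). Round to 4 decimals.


The conjugate exponent q satisfies 1/p + 1/q = 1.
p = 5, so q = 5/(5 - 1) = 1.25
|y|^q = 6.7021^1.25 = 10.7836
f*(6.7021) = 10.7836 / 1.25 = 8.6269


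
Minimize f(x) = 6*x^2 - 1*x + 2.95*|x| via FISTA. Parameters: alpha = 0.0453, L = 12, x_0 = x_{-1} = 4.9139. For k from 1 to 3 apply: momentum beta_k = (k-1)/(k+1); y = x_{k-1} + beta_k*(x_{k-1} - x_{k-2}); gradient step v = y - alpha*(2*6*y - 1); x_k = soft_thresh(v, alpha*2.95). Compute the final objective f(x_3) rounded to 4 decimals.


FISTA on f(x) = 6*x^2 - 1*x + 2.95*|x|
L = 12, alpha = 0.0453
Iteration 1: beta = 0.0, y = 4.9139 + 0.0*(4.9139 - 4.9139) = 4.9139
  grad(y) = 57.9668, v = y - alpha*grad = 2.288
  prox(v) = soft_thresh(2.288, 0.1336) = 2.1544
Iteration 2: beta = 0.3333, y = 2.1544 + 0.3333*(2.1544 - 4.9139) = 1.2345
  grad(y) = 13.8143, v = y - alpha*grad = 0.6087
  prox(v) = soft_thresh(0.6087, 0.1336) = 0.4751
Iteration 3: beta = 0.5, y = 0.4751 + 0.5*(0.4751 - 2.1544) = -0.3645
  grad(y) = -5.3744, v = y - alpha*grad = -0.1211
  prox(v) = soft_thresh(-0.1211, 0.1336) = 0.0
f(x_3) = 6*0.0^2 - 1*0.0 + 2.95*|0.0| = 0.0


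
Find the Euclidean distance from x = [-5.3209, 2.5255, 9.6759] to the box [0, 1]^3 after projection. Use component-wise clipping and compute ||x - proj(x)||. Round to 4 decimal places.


Project each component onto [0, 1].
clip(-5.3209) = 0.0, clip(2.5255) = 1.0, clip(9.6759) = 1.0
Projection = [0.0, 1.0, 1.0]
Squared diffs: [28.312, 2.3272, 75.2712]
Distance = sqrt(105.9104) = 10.2913
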